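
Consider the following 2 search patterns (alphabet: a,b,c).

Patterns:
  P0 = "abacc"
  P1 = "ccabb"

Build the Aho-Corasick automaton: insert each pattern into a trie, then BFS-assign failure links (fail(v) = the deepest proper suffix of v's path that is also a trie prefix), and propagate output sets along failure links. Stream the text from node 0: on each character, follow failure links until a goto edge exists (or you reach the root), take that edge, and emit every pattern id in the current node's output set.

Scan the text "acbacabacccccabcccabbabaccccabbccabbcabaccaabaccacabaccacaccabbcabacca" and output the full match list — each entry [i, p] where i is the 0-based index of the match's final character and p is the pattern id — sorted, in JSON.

Build:
Trie (insert patterns):
  n0 'ε': a→1 c→6
  n1 'a': b→2
  n2 'ab': a→3
  n3 'aba': c→4
  n4 'abac': c→5
  n5 'abacc': ·  [P0 ends]
  n6 'c': c→7
  n7 'cc': a→8
  n8 'cca': b→9
  n9 'ccab': b→10
  n10 'ccabb': ·  [P1 ends]

BFS fail/out derivation:
  n1('a'): parent n0 fail=0; on 'a' 0 → fail=0;  out ∅∪∅=∅
  n6('c'): parent n0 fail=0; on 'c' 0 → fail=0;  out ∅∪∅=∅
  n2('ab'): parent n1 fail=0; on 'b' 0 → fail=0;  out ∅∪∅=∅
  n7('cc'): parent n6 fail=0; on 'c' 0 → fail=6;  out ∅∪∅=∅
  n3('aba'): parent n2 fail=0; on 'a' 0 → fail=1;  out ∅∪∅=∅
  n8('cca'): parent n7 fail=6; on 'a' 6→0 → fail=1;  out ∅∪∅=∅
  n4('abac'): parent n3 fail=1; on 'c' 1→0 → fail=6;  out ∅∪∅=∅
  n9('ccab'): parent n8 fail=1; on 'b' 1 → fail=2;  out ∅∪∅=∅
  n5('abacc'): parent n4 fail=6; on 'c' 6 → fail=7;  out {0}∪∅={0}
  n10('ccabb'): parent n9 fail=2; on 'b' 2→0 → fail=0;  out {1}∪∅={1}

Run:
pos 0 'a': at 1
pos 1 'c': at 6 (fail-walked)
pos 2 'b': at 0 (fail-walked)
pos 3 'a': at 1
pos 4 'c': at 6 (fail-walked)
pos 5 'a': at 1 (fail-walked)
pos 6 'b': at 2
pos 7 'a': at 3
pos 8 'c': at 4
pos 9 'c': at 5  emit P0@[5:9]
pos 10 'c': at 7 (fail-walked)
pos 11 'c': at 7 (fail-walked)
pos 12 'c': at 7 (fail-walked)
pos 13 'a': at 8
pos 14 'b': at 9
pos 15 'c': at 6 (fail-walked)
pos 16 'c': at 7
pos 17 'c': at 7 (fail-walked)
pos 18 'a': at 8
pos 19 'b': at 9
pos 20 'b': at 10  emit P1@[16:20]
pos 21 'a': at 1 (fail-walked)
pos 22 'b': at 2
pos 23 'a': at 3
pos 24 'c': at 4
pos 25 'c': at 5  emit P0@[21:25]
pos 26 'c': at 7 (fail-walked)
pos 27 'c': at 7 (fail-walked)
pos 28 'a': at 8
pos 29 'b': at 9
pos 30 'b': at 10  emit P1@[26:30]
pos 31 'c': at 6 (fail-walked)
pos 32 'c': at 7
pos 33 'a': at 8
pos 34 'b': at 9
pos 35 'b': at 10  emit P1@[31:35]
pos 36 'c': at 6 (fail-walked)
pos 37 'a': at 1 (fail-walked)
pos 38 'b': at 2
pos 39 'a': at 3
pos 40 'c': at 4
pos 41 'c': at 5  emit P0@[37:41]
pos 42 'a': at 8 (fail-walked)
pos 43 'a': at 1 (fail-walked)
pos 44 'b': at 2
pos 45 'a': at 3
pos 46 'c': at 4
pos 47 'c': at 5  emit P0@[43:47]
pos 48 'a': at 8 (fail-walked)
pos 49 'c': at 6 (fail-walked)
pos 50 'a': at 1 (fail-walked)
pos 51 'b': at 2
pos 52 'a': at 3
pos 53 'c': at 4
pos 54 'c': at 5  emit P0@[50:54]
pos 55 'a': at 8 (fail-walked)
pos 56 'c': at 6 (fail-walked)
pos 57 'a': at 1 (fail-walked)
pos 58 'c': at 6 (fail-walked)
pos 59 'c': at 7
pos 60 'a': at 8
pos 61 'b': at 9
pos 62 'b': at 10  emit P1@[58:62]
pos 63 'c': at 6 (fail-walked)
pos 64 'a': at 1 (fail-walked)
pos 65 'b': at 2
pos 66 'a': at 3
pos 67 'c': at 4
pos 68 'c': at 5  emit P0@[64:68]
pos 69 'a': at 8 (fail-walked)

All matches (sorted): [[9,0],[20,1],[25,0],[30,1],[35,1],[41,0],[47,0],[54,0],[62,1],[68,0]]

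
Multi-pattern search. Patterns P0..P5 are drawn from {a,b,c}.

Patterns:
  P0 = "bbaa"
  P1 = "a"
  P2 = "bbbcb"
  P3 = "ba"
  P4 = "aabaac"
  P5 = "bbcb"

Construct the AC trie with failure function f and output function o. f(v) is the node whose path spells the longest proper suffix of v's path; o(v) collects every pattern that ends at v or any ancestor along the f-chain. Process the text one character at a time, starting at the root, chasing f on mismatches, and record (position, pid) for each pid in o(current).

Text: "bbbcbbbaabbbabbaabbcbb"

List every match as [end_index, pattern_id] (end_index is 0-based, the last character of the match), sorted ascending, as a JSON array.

Build:
Trie (insert patterns):
  0='ε' goto a→5 b→1
  1='b' goto a→9 b→2
  2='bb' goto a→3 b→6 c→15
  3='bba' goto a→4
  4='bbaa' goto ·  [P0 ends]
  5='a' goto a→10  [P1 ends]
  6='bbb' goto c→7
  7='bbbc' goto b→8
  8='bbbcb' goto ·  [P2 ends]
  9='ba' goto ·  [P3 ends]
  10='aa' goto b→11
  11='aab' goto a→12
  12='aaba' goto a→13
  13='aabaa' goto c→14
  14='aabaac' goto ·  [P4 ends]
  15='bbc' goto b→16
  16='bbcb' goto ·  [P5 ends]

BFS fail/out derivation:
  n1('b'): parent n0 fail=0; on 'b' 0 → fail=0;  out ∅∪∅=∅
  n5('a'): parent n0 fail=0; on 'a' 0 → fail=0;  out {1}∪∅={1}
  n2('bb'): parent n1 fail=0; on 'b' 0 → fail=1;  out ∅∪∅=∅
  n9('ba'): parent n1 fail=0; on 'a' 0 → fail=5;  out {3}∪{1}={1,3}
  n10('aa'): parent n5 fail=0; on 'a' 0 → fail=5;  out ∅∪{1}={1}
  n3('bba'): parent n2 fail=1; on 'a' 1 → fail=9;  out ∅∪{1,3}={1,3}
  n6('bbb'): parent n2 fail=1; on 'b' 1 → fail=2;  out ∅∪∅=∅
  n11('aab'): parent n10 fail=5; on 'b' 5→0 → fail=1;  out ∅∪∅=∅
  n15('bbc'): parent n2 fail=1; on 'c' 1→0 → fail=0;  out ∅∪∅=∅
  n4('bbaa'): parent n3 fail=9; on 'a' 9→5 → fail=10;  out {0}∪{1}={0,1}
  n7('bbbc'): parent n6 fail=2; on 'c' 2 → fail=15;  out ∅∪∅=∅
  n12('aaba'): parent n11 fail=1; on 'a' 1 → fail=9;  out ∅∪{1,3}={1,3}
  n16('bbcb'): parent n15 fail=0; on 'b' 0 → fail=1;  out {5}∪∅={5}
  n8('bbbcb'): parent n7 fail=15; on 'b' 15 → fail=16;  out {2}∪{5}={2,5}
  n13('aabaa'): parent n12 fail=9; on 'a' 9→5 → fail=10;  out ∅∪{1}={1}
  n14('aabaac'): parent n13 fail=10; on 'c' 10→5→0 → fail=0;  out {4}∪∅={4}

Run:
[0] read 'b'  n0⇒n1
[1] read 'b'  n1⇒n2
[2] read 'b'  n2⇒n6
[3] read 'c'  n6⇒n7
[4] read 'b'  n7⇒n8  ** P2@[0:4],P5@[1:4]
[5] read 'b'  n8⇒n2 ·f
[6] read 'b'  n2⇒n6
[7] read 'a'  n6⇒n3 ·f  ** P1@[7:7],P3@[6:7]
[8] read 'a'  n3⇒n4  ** P0@[5:8],P1@[8:8]
[9] read 'b'  n4⇒n11 ·f
[10] read 'b'  n11⇒n2 ·f
[11] read 'b'  n2⇒n6
[12] read 'a'  n6⇒n3 ·f  ** P1@[12:12],P3@[11:12]
[13] read 'b'  n3⇒n1 ·f
[14] read 'b'  n1⇒n2
[15] read 'a'  n2⇒n3  ** P1@[15:15],P3@[14:15]
[16] read 'a'  n3⇒n4  ** P0@[13:16],P1@[16:16]
[17] read 'b'  n4⇒n11 ·f
[18] read 'b'  n11⇒n2 ·f
[19] read 'c'  n2⇒n15
[20] read 'b'  n15⇒n16  ** P5@[17:20]
[21] read 'b'  n16⇒n2 ·f

Result: [[4,2],[4,5],[7,1],[7,3],[8,0],[8,1],[12,1],[12,3],[15,1],[15,3],[16,0],[16,1],[20,5]]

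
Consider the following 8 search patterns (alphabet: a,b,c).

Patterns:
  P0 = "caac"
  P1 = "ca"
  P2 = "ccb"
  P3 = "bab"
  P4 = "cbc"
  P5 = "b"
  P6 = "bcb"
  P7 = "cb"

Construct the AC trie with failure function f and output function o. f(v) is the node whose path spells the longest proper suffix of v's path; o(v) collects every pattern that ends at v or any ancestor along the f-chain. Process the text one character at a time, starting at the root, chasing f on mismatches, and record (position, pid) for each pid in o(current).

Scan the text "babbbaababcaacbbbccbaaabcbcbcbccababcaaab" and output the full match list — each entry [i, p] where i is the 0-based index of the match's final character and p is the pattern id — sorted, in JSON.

Build automaton:
Trie nodes:
  n0 'ε': b→7 c→1
  n1 'c': a→2 b→10 c→5
  n2 'ca': a→3  [P1 ends]
  n3 'caa': c→4
  n4 'caac': ·  [P0 ends]
  n5 'cc': b→6
  n6 'ccb': ·  [P2 ends]
  n7 'b': a→8 c→12  [P5 ends]
  n8 'ba': b→9
  n9 'bab': ·  [P3 ends]
  n10 'cb': c→11  [P7 ends]
  n11 'cbc': ·  [P4 ends]
  n12 'bc': b→13
  n13 'bcb': ·  [P6 ends]

Failure links (BFS by depth):
  fail(1) 'c': from fail(0)=0 chase 'c': 0 ⇒ 0;  out=∅∪out(0)=∅
  fail(7) 'b': from fail(0)=0 chase 'b': 0 ⇒ 0;  out={5}∪out(0)={5}
  fail(2) 'ca': from fail(1)=0 chase 'a': 0 ⇒ 0;  out={1}∪out(0)={1}
  fail(5) 'cc': from fail(1)=0 chase 'c': 0 ⇒ 1;  out=∅∪out(1)=∅
  fail(8) 'ba': from fail(7)=0 chase 'a': 0 ⇒ 0;  out=∅∪out(0)=∅
  fail(10) 'cb': from fail(1)=0 chase 'b': 0 ⇒ 7;  out={7}∪out(7)={5,7}
  fail(12) 'bc': from fail(7)=0 chase 'c': 0 ⇒ 1;  out=∅∪out(1)=∅
  fail(3) 'caa': from fail(2)=0 chase 'a': 0 ⇒ 0;  out=∅∪out(0)=∅
  fail(6) 'ccb': from fail(5)=1 chase 'b': 1 ⇒ 10;  out={2}∪out(10)={2,5,7}
  fail(9) 'bab': from fail(8)=0 chase 'b': 0 ⇒ 7;  out={3}∪out(7)={3,5}
  fail(11) 'cbc': from fail(10)=7 chase 'c': 7 ⇒ 12;  out={4}∪out(12)={4}
  fail(13) 'bcb': from fail(12)=1 chase 'b': 1 ⇒ 10;  out={6}∪out(10)={5,6,7}
  fail(4) 'caac': from fail(3)=0 chase 'c': 0 ⇒ 1;  out={0}∪out(1)={0}

Scan:
[0] read 'b'  n0⇒n7  emit P5@[0:0]
[1] read 'a'  n7⇒n8
[2] read 'b'  n8⇒n9  emit P3@[0:2],P5@[2:2]
[3] read 'b'  n9⇒n7 (fail-walked)  emit P5@[3:3]
[4] read 'b'  n7⇒n7 (fail-walked)  emit P5@[4:4]
[5] read 'a'  n7⇒n8
[6] read 'a'  n8⇒n0 (fail-walked)
[7] read 'b'  n0⇒n7  emit P5@[7:7]
[8] read 'a'  n7⇒n8
[9] read 'b'  n8⇒n9  emit P3@[7:9],P5@[9:9]
[10] read 'c'  n9⇒n12 (fail-walked)
[11] read 'a'  n12⇒n2 (fail-walked)  emit P1@[10:11]
[12] read 'a'  n2⇒n3
[13] read 'c'  n3⇒n4  emit P0@[10:13]
[14] read 'b'  n4⇒n10 (fail-walked)  emit P5@[14:14],P7@[13:14]
[15] read 'b'  n10⇒n7 (fail-walked)  emit P5@[15:15]
[16] read 'b'  n7⇒n7 (fail-walked)  emit P5@[16:16]
[17] read 'c'  n7⇒n12
[18] read 'c'  n12⇒n5 (fail-walked)
[19] read 'b'  n5⇒n6  emit P2@[17:19],P5@[19:19],P7@[18:19]
[20] read 'a'  n6⇒n8 (fail-walked)
[21] read 'a'  n8⇒n0 (fail-walked)
[22] read 'a'  n0⇒n0
[23] read 'b'  n0⇒n7  emit P5@[23:23]
[24] read 'c'  n7⇒n12
[25] read 'b'  n12⇒n13  emit P5@[25:25],P6@[23:25],P7@[24:25]
[26] read 'c'  n13⇒n11 (fail-walked)  emit P4@[24:26]
[27] read 'b'  n11⇒n13 (fail-walked)  emit P5@[27:27],P6@[25:27],P7@[26:27]
[28] read 'c'  n13⇒n11 (fail-walked)  emit P4@[26:28]
[29] read 'b'  n11⇒n13 (fail-walked)  emit P5@[29:29],P6@[27:29],P7@[28:29]
[30] read 'c'  n13⇒n11 (fail-walked)  emit P4@[28:30]
[31] read 'c'  n11⇒n5 (fail-walked)
[32] read 'a'  n5⇒n2 (fail-walked)  emit P1@[31:32]
[33] read 'b'  n2⇒n7 (fail-walked)  emit P5@[33:33]
[34] read 'a'  n7⇒n8
[35] read 'b'  n8⇒n9  emit P3@[33:35],P5@[35:35]
[36] read 'c'  n9⇒n12 (fail-walked)
[37] read 'a'  n12⇒n2 (fail-walked)  emit P1@[36:37]
[38] read 'a'  n2⇒n3
[39] read 'a'  n3⇒n0 (fail-walked)
[40] read 'b'  n0⇒n7  emit P5@[40:40]

Result: [[0,5],[2,3],[2,5],[3,5],[4,5],[7,5],[9,3],[9,5],[11,1],[13,0],[14,5],[14,7],[15,5],[16,5],[19,2],[19,5],[19,7],[23,5],[25,5],[25,6],[25,7],[26,4],[27,5],[27,6],[27,7],[28,4],[29,5],[29,6],[29,7],[30,4],[32,1],[33,5],[35,3],[35,5],[37,1],[40,5]]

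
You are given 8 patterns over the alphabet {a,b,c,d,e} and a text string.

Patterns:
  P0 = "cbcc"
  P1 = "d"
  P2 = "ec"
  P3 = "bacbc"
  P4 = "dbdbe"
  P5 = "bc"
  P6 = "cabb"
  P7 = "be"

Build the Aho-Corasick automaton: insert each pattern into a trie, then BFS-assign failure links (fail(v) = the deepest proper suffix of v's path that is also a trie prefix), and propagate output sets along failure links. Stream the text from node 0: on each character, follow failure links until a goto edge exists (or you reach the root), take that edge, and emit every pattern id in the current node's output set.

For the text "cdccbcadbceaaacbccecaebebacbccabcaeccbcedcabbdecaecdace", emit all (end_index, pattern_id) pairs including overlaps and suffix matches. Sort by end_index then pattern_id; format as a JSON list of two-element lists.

Construct AC machine:
Trie nodes:
  n0 'ε': b→8 c→1 d→5 e→6
  n1 'c': a→18 b→2
  n2 'cb': c→3
  n3 'cbc': c→4
  n4 'cbcc': ·  [P0 ends]
  n5 'd': b→13  [P1 ends]
  n6 'e': c→7
  n7 'ec': ·  [P2 ends]
  n8 'b': a→9 c→17 e→21
  n9 'ba': c→10
  n10 'bac': b→11
  n11 'bacb': c→12
  n12 'bacbc': ·  [P3 ends]
  n13 'db': d→14
  n14 'dbd': b→15
  n15 'dbdb': e→16
  n16 'dbdbe': ·  [P4 ends]
  n17 'bc': ·  [P5 ends]
  n18 'ca': b→19
  n19 'cab': b→20
  n20 'cabb': ·  [P6 ends]
  n21 'be': ·  [P7 ends]

Failure links (BFS by depth):
  n1('c'): parent n0 fail=0; on 'c' 0 → fail=0;  out ∅∪∅=∅
  n5('d'): parent n0 fail=0; on 'd' 0 → fail=0;  out {1}∪∅={1}
  n6('e'): parent n0 fail=0; on 'e' 0 → fail=0;  out ∅∪∅=∅
  n8('b'): parent n0 fail=0; on 'b' 0 → fail=0;  out ∅∪∅=∅
  n2('cb'): parent n1 fail=0; on 'b' 0 → fail=8;  out ∅∪∅=∅
  n7('ec'): parent n6 fail=0; on 'c' 0 → fail=1;  out {2}∪∅={2}
  n9('ba'): parent n8 fail=0; on 'a' 0 → fail=0;  out ∅∪∅=∅
  n13('db'): parent n5 fail=0; on 'b' 0 → fail=8;  out ∅∪∅=∅
  n17('bc'): parent n8 fail=0; on 'c' 0 → fail=1;  out {5}∪∅={5}
  n18('ca'): parent n1 fail=0; on 'a' 0 → fail=0;  out ∅∪∅=∅
  n21('be'): parent n8 fail=0; on 'e' 0 → fail=6;  out {7}∪∅={7}
  n3('cbc'): parent n2 fail=8; on 'c' 8 → fail=17;  out ∅∪{5}={5}
  n10('bac'): parent n9 fail=0; on 'c' 0 → fail=1;  out ∅∪∅=∅
  n14('dbd'): parent n13 fail=8; on 'd' 8→0 → fail=5;  out ∅∪{1}={1}
  n19('cab'): parent n18 fail=0; on 'b' 0 → fail=8;  out ∅∪∅=∅
  n4('cbcc'): parent n3 fail=17; on 'c' 17→1→0 → fail=1;  out {0}∪∅={0}
  n11('bacb'): parent n10 fail=1; on 'b' 1 → fail=2;  out ∅∪∅=∅
  n15('dbdb'): parent n14 fail=5; on 'b' 5 → fail=13;  out ∅∪∅=∅
  n20('cabb'): parent n19 fail=8; on 'b' 8→0 → fail=8;  out {6}∪∅={6}
  n12('bacbc'): parent n11 fail=2; on 'c' 2 → fail=3;  out {3}∪{5}={3,5}
  n16('dbdbe'): parent n15 fail=13; on 'e' 13→8 → fail=21;  out {4}∪{7}={4,7}

Text stream:
pos 0 'c': at 1
pos 1 'd': at 5 (fail-walked)  → match P1@[1:1]
pos 2 'c': at 1 (fail-walked)
pos 3 'c': at 1 (fail-walked)
pos 4 'b': at 2
pos 5 'c': at 3  → match P5@[4:5]
pos 6 'a': at 18 (fail-walked)
pos 7 'd': at 5 (fail-walked)  → match P1@[7:7]
pos 8 'b': at 13
pos 9 'c': at 17 (fail-walked)  → match P5@[8:9]
pos 10 'e': at 6 (fail-walked)
pos 11 'a': at 0 (fail-walked)
pos 12 'a': at 0
pos 13 'a': at 0
pos 14 'c': at 1
pos 15 'b': at 2
pos 16 'c': at 3  → match P5@[15:16]
pos 17 'c': at 4  → match P0@[14:17]
pos 18 'e': at 6 (fail-walked)
pos 19 'c': at 7  → match P2@[18:19]
pos 20 'a': at 18 (fail-walked)
pos 21 'e': at 6 (fail-walked)
pos 22 'b': at 8 (fail-walked)
pos 23 'e': at 21  → match P7@[22:23]
pos 24 'b': at 8 (fail-walked)
pos 25 'a': at 9
pos 26 'c': at 10
pos 27 'b': at 11
pos 28 'c': at 12  → match P3@[24:28],P5@[27:28]
pos 29 'c': at 4 (fail-walked)  → match P0@[26:29]
pos 30 'a': at 18 (fail-walked)
pos 31 'b': at 19
pos 32 'c': at 17 (fail-walked)  → match P5@[31:32]
pos 33 'a': at 18 (fail-walked)
pos 34 'e': at 6 (fail-walked)
pos 35 'c': at 7  → match P2@[34:35]
pos 36 'c': at 1 (fail-walked)
pos 37 'b': at 2
pos 38 'c': at 3  → match P5@[37:38]
pos 39 'e': at 6 (fail-walked)
pos 40 'd': at 5 (fail-walked)  → match P1@[40:40]
pos 41 'c': at 1 (fail-walked)
pos 42 'a': at 18
pos 43 'b': at 19
pos 44 'b': at 20  → match P6@[41:44]
pos 45 'd': at 5 (fail-walked)  → match P1@[45:45]
pos 46 'e': at 6 (fail-walked)
pos 47 'c': at 7  → match P2@[46:47]
pos 48 'a': at 18 (fail-walked)
pos 49 'e': at 6 (fail-walked)
pos 50 'c': at 7  → match P2@[49:50]
pos 51 'd': at 5 (fail-walked)  → match P1@[51:51]
pos 52 'a': at 0 (fail-walked)
pos 53 'c': at 1
pos 54 'e': at 6 (fail-walked)

Matches: [[1,1],[5,5],[7,1],[9,5],[16,5],[17,0],[19,2],[23,7],[28,3],[28,5],[29,0],[32,5],[35,2],[38,5],[40,1],[44,6],[45,1],[47,2],[50,2],[51,1]]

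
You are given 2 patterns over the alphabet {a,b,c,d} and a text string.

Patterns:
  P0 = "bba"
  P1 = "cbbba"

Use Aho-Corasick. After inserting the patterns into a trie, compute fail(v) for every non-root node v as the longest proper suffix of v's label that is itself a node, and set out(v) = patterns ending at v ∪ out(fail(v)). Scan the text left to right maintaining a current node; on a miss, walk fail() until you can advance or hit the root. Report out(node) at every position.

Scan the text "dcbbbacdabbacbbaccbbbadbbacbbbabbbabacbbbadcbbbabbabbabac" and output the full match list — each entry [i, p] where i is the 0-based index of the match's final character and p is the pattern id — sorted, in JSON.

Construct AC machine:
Trie nodes:
  n0 'ε': b→1 c→4
  n1 'b': b→2
  n2 'bb': a→3
  n3 'bba': ·  ←P0
  n4 'c': b→5
  n5 'cb': b→6
  n6 'cbb': b→7
  n7 'cbbb': a→8
  n8 'cbbba': ·  ←P1

Failure links (BFS by depth):
  n1('b'): parent n0 fail=0; on 'b' 0 → fail=0;  out ∅∪∅=∅
  n4('c'): parent n0 fail=0; on 'c' 0 → fail=0;  out ∅∪∅=∅
  n2('bb'): parent n1 fail=0; on 'b' 0 → fail=1;  out ∅∪∅=∅
  n5('cb'): parent n4 fail=0; on 'b' 0 → fail=1;  out ∅∪∅=∅
  n3('bba'): parent n2 fail=1; on 'a' 1→0 → fail=0;  out {0}∪∅={0}
  n6('cbb'): parent n5 fail=1; on 'b' 1 → fail=2;  out ∅∪∅=∅
  n7('cbbb'): parent n6 fail=2; on 'b' 2→1 → fail=2;  out ∅∪∅=∅
  n8('cbbba'): parent n7 fail=2; on 'a' 2 → fail=3;  out {1}∪{0}={0,1}

Run:
i=0 'd': node 0→0
i=1 'c': node 0→4
i=2 'b': node 4→5
i=3 'b': node 5→6
i=4 'b': node 6→7
i=5 'a': node 7→8  ** P0@[3:5],P1@[1:5]
i=6 'c': node 8→4 (via fail)
i=7 'd': node 4→0 (via fail)
i=8 'a': node 0→0
i=9 'b': node 0→1
i=10 'b': node 1→2
i=11 'a': node 2→3  ** P0@[9:11]
i=12 'c': node 3→4 (via fail)
i=13 'b': node 4→5
i=14 'b': node 5→6
i=15 'a': node 6→3 (via fail)  ** P0@[13:15]
i=16 'c': node 3→4 (via fail)
i=17 'c': node 4→4 (via fail)
i=18 'b': node 4→5
i=19 'b': node 5→6
i=20 'b': node 6→7
i=21 'a': node 7→8  ** P0@[19:21],P1@[17:21]
i=22 'd': node 8→0 (via fail)
i=23 'b': node 0→1
i=24 'b': node 1→2
i=25 'a': node 2→3  ** P0@[23:25]
i=26 'c': node 3→4 (via fail)
i=27 'b': node 4→5
i=28 'b': node 5→6
i=29 'b': node 6→7
i=30 'a': node 7→8  ** P0@[28:30],P1@[26:30]
i=31 'b': node 8→1 (via fail)
i=32 'b': node 1→2
i=33 'b': node 2→2 (via fail)
i=34 'a': node 2→3  ** P0@[32:34]
i=35 'b': node 3→1 (via fail)
i=36 'a': node 1→0 (via fail)
i=37 'c': node 0→4
i=38 'b': node 4→5
i=39 'b': node 5→6
i=40 'b': node 6→7
i=41 'a': node 7→8  ** P0@[39:41],P1@[37:41]
i=42 'd': node 8→0 (via fail)
i=43 'c': node 0→4
i=44 'b': node 4→5
i=45 'b': node 5→6
i=46 'b': node 6→7
i=47 'a': node 7→8  ** P0@[45:47],P1@[43:47]
i=48 'b': node 8→1 (via fail)
i=49 'b': node 1→2
i=50 'a': node 2→3  ** P0@[48:50]
i=51 'b': node 3→1 (via fail)
i=52 'b': node 1→2
i=53 'a': node 2→3  ** P0@[51:53]
i=54 'b': node 3→1 (via fail)
i=55 'a': node 1→0 (via fail)
i=56 'c': node 0→4

Matches: [[5,0],[5,1],[11,0],[15,0],[21,0],[21,1],[25,0],[30,0],[30,1],[34,0],[41,0],[41,1],[47,0],[47,1],[50,0],[53,0]]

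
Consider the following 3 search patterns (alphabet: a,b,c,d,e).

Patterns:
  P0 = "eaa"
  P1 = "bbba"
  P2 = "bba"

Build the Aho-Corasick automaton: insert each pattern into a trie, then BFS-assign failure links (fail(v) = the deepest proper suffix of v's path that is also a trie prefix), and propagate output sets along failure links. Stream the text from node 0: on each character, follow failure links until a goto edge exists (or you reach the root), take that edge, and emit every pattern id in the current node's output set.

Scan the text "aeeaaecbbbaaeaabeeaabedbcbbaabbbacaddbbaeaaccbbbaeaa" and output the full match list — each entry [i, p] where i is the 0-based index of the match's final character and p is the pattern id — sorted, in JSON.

Build automaton:
Trie nodes:
  n0 'ε': b→4 e→1
  n1 'e': a→2
  n2 'ea': a→3
  n3 'eaa': ·  [P0 ends]
  n4 'b': b→5
  n5 'bb': a→8 b→6
  n6 'bbb': a→7
  n7 'bbba': ·  [P1 ends]
  n8 'bba': ·  [P2 ends]

Failure links (BFS by depth):
  fail(1) 'e': from fail(0)=0 chase 'e': 0 ⇒ 0;  out=∅∪out(0)=∅
  fail(4) 'b': from fail(0)=0 chase 'b': 0 ⇒ 0;  out=∅∪out(0)=∅
  fail(2) 'ea': from fail(1)=0 chase 'a': 0 ⇒ 0;  out=∅∪out(0)=∅
  fail(5) 'bb': from fail(4)=0 chase 'b': 0 ⇒ 4;  out=∅∪out(4)=∅
  fail(3) 'eaa': from fail(2)=0 chase 'a': 0 ⇒ 0;  out={0}∪out(0)={0}
  fail(6) 'bbb': from fail(5)=4 chase 'b': 4 ⇒ 5;  out=∅∪out(5)=∅
  fail(8) 'bba': from fail(5)=4 chase 'a': 4→0 ⇒ 0;  out={2}∪out(0)={2}
  fail(7) 'bbba': from fail(6)=5 chase 'a': 5 ⇒ 8;  out={1}∪out(8)={1,2}

Text stream:
[0] read 'a'  n0⇒n0
[1] read 'e'  n0⇒n1
[2] read 'e'  n1⇒n1 (fail-walked)
[3] read 'a'  n1⇒n2
[4] read 'a'  n2⇒n3  ** P0@[2:4]
[5] read 'e'  n3⇒n1 (fail-walked)
[6] read 'c'  n1⇒n0 (fail-walked)
[7] read 'b'  n0⇒n4
[8] read 'b'  n4⇒n5
[9] read 'b'  n5⇒n6
[10] read 'a'  n6⇒n7  ** P1@[7:10],P2@[8:10]
[11] read 'a'  n7⇒n0 (fail-walked)
[12] read 'e'  n0⇒n1
[13] read 'a'  n1⇒n2
[14] read 'a'  n2⇒n3  ** P0@[12:14]
[15] read 'b'  n3⇒n4 (fail-walked)
[16] read 'e'  n4⇒n1 (fail-walked)
[17] read 'e'  n1⇒n1 (fail-walked)
[18] read 'a'  n1⇒n2
[19] read 'a'  n2⇒n3  ** P0@[17:19]
[20] read 'b'  n3⇒n4 (fail-walked)
[21] read 'e'  n4⇒n1 (fail-walked)
[22] read 'd'  n1⇒n0 (fail-walked)
[23] read 'b'  n0⇒n4
[24] read 'c'  n4⇒n0 (fail-walked)
[25] read 'b'  n0⇒n4
[26] read 'b'  n4⇒n5
[27] read 'a'  n5⇒n8  ** P2@[25:27]
[28] read 'a'  n8⇒n0 (fail-walked)
[29] read 'b'  n0⇒n4
[30] read 'b'  n4⇒n5
[31] read 'b'  n5⇒n6
[32] read 'a'  n6⇒n7  ** P1@[29:32],P2@[30:32]
[33] read 'c'  n7⇒n0 (fail-walked)
[34] read 'a'  n0⇒n0
[35] read 'd'  n0⇒n0
[36] read 'd'  n0⇒n0
[37] read 'b'  n0⇒n4
[38] read 'b'  n4⇒n5
[39] read 'a'  n5⇒n8  ** P2@[37:39]
[40] read 'e'  n8⇒n1 (fail-walked)
[41] read 'a'  n1⇒n2
[42] read 'a'  n2⇒n3  ** P0@[40:42]
[43] read 'c'  n3⇒n0 (fail-walked)
[44] read 'c'  n0⇒n0
[45] read 'b'  n0⇒n4
[46] read 'b'  n4⇒n5
[47] read 'b'  n5⇒n6
[48] read 'a'  n6⇒n7  ** P1@[45:48],P2@[46:48]
[49] read 'e'  n7⇒n1 (fail-walked)
[50] read 'a'  n1⇒n2
[51] read 'a'  n2⇒n3  ** P0@[49:51]

All matches (sorted): [[4,0],[10,1],[10,2],[14,0],[19,0],[27,2],[32,1],[32,2],[39,2],[42,0],[48,1],[48,2],[51,0]]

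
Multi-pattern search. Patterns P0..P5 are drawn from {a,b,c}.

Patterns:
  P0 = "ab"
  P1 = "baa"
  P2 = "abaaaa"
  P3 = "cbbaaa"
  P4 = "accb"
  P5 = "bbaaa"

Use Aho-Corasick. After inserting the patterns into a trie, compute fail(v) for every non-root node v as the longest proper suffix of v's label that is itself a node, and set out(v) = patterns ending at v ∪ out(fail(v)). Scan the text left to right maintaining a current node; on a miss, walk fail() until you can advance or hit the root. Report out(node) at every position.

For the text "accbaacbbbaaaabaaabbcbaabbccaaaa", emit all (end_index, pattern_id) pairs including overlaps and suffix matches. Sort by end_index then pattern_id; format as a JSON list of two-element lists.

Build:
Trie nodes:
  0='ε' goto a→1 b→3 c→10
  1='a' goto b→2 c→16
  2='ab' goto a→6  ←P0
  3='b' goto a→4 b→19
  4='ba' goto a→5
  5='baa' goto ·  ←P1
  6='aba' goto a→7
  7='abaa' goto a→8
  8='abaaa' goto a→9
  9='abaaaa' goto ·  ←P2
  10='c' goto b→11
  11='cb' goto b→12
  12='cbb' goto a→13
  13='cbba' goto a→14
  14='cbbaa' goto a→15
  15='cbbaaa' goto ·  ←P3
  16='ac' goto c→17
  17='acc' goto b→18
  18='accb' goto ·  ←P4
  19='bb' goto a→20
  20='bba' goto a→21
  21='bbaa' goto a→22
  22='bbaaa' goto ·  ←P5

BFS fail/out derivation:
  n1('a'): parent n0 fail=0; on 'a' 0 → fail=0;  out ∅∪∅=∅
  n3('b'): parent n0 fail=0; on 'b' 0 → fail=0;  out ∅∪∅=∅
  n10('c'): parent n0 fail=0; on 'c' 0 → fail=0;  out ∅∪∅=∅
  n2('ab'): parent n1 fail=0; on 'b' 0 → fail=3;  out {0}∪∅={0}
  n4('ba'): parent n3 fail=0; on 'a' 0 → fail=1;  out ∅∪∅=∅
  n11('cb'): parent n10 fail=0; on 'b' 0 → fail=3;  out ∅∪∅=∅
  n16('ac'): parent n1 fail=0; on 'c' 0 → fail=10;  out ∅∪∅=∅
  n19('bb'): parent n3 fail=0; on 'b' 0 → fail=3;  out ∅∪∅=∅
  n5('baa'): parent n4 fail=1; on 'a' 1→0 → fail=1;  out {1}∪∅={1}
  n6('aba'): parent n2 fail=3; on 'a' 3 → fail=4;  out ∅∪∅=∅
  n12('cbb'): parent n11 fail=3; on 'b' 3 → fail=19;  out ∅∪∅=∅
  n17('acc'): parent n16 fail=10; on 'c' 10→0 → fail=10;  out ∅∪∅=∅
  n20('bba'): parent n19 fail=3; on 'a' 3 → fail=4;  out ∅∪∅=∅
  n7('abaa'): parent n6 fail=4; on 'a' 4 → fail=5;  out ∅∪{1}={1}
  n13('cbba'): parent n12 fail=19; on 'a' 19 → fail=20;  out ∅∪∅=∅
  n18('accb'): parent n17 fail=10; on 'b' 10 → fail=11;  out {4}∪∅={4}
  n21('bbaa'): parent n20 fail=4; on 'a' 4 → fail=5;  out ∅∪{1}={1}
  n8('abaaa'): parent n7 fail=5; on 'a' 5→1→0 → fail=1;  out ∅∪∅=∅
  n14('cbbaa'): parent n13 fail=20; on 'a' 20 → fail=21;  out ∅∪{1}={1}
  n22('bbaaa'): parent n21 fail=5; on 'a' 5→1→0 → fail=1;  out {5}∪∅={5}
  n9('abaaaa'): parent n8 fail=1; on 'a' 1→0 → fail=1;  out {2}∪∅={2}
  n15('cbbaaa'): parent n14 fail=21; on 'a' 21 → fail=22;  out {3}∪{5}={3,5}

Scan:
[0] read 'a'  n0⇒n1
[1] read 'c'  n1⇒n16
[2] read 'c'  n16⇒n17
[3] read 'b'  n17⇒n18  → match P4@[0:3]
[4] read 'a'  n18⇒n4 (via fail)
[5] read 'a'  n4⇒n5  → match P1@[3:5]
[6] read 'c'  n5⇒n16 (via fail)
[7] read 'b'  n16⇒n11 (via fail)
[8] read 'b'  n11⇒n12
[9] read 'b'  n12⇒n19 (via fail)
[10] read 'a'  n19⇒n20
[11] read 'a'  n20⇒n21  → match P1@[9:11]
[12] read 'a'  n21⇒n22  → match P5@[8:12]
[13] read 'a'  n22⇒n1 (via fail)
[14] read 'b'  n1⇒n2  → match P0@[13:14]
[15] read 'a'  n2⇒n6
[16] read 'a'  n6⇒n7  → match P1@[14:16]
[17] read 'a'  n7⇒n8
[18] read 'b'  n8⇒n2 (via fail)  → match P0@[17:18]
[19] read 'b'  n2⇒n19 (via fail)
[20] read 'c'  n19⇒n10 (via fail)
[21] read 'b'  n10⇒n11
[22] read 'a'  n11⇒n4 (via fail)
[23] read 'a'  n4⇒n5  → match P1@[21:23]
[24] read 'b'  n5⇒n2 (via fail)  → match P0@[23:24]
[25] read 'b'  n2⇒n19 (via fail)
[26] read 'c'  n19⇒n10 (via fail)
[27] read 'c'  n10⇒n10 (via fail)
[28] read 'a'  n10⇒n1 (via fail)
[29] read 'a'  n1⇒n1 (via fail)
[30] read 'a'  n1⇒n1 (via fail)
[31] read 'a'  n1⇒n1 (via fail)

All matches (sorted): [[3,4],[5,1],[11,1],[12,5],[14,0],[16,1],[18,0],[23,1],[24,0]]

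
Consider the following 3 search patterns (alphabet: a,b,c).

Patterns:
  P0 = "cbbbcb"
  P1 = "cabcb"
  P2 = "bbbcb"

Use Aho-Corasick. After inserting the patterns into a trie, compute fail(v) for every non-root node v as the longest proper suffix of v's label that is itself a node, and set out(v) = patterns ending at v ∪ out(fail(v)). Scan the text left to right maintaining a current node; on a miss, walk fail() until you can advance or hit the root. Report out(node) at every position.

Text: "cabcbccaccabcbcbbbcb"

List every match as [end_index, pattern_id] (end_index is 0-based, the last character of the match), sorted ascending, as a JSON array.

Build:
Trie nodes:
  0='ε' goto b→11 c→1
  1='c' goto a→7 b→2
  2='cb' goto b→3
  3='cbb' goto b→4
  4='cbbb' goto c→5
  5='cbbbc' goto b→6
  6='cbbbcb' goto ·  [P0 ends]
  7='ca' goto b→8
  8='cab' goto c→9
  9='cabc' goto b→10
  10='cabcb' goto ·  [P1 ends]
  11='b' goto b→12
  12='bb' goto b→13
  13='bbb' goto c→14
  14='bbbc' goto b→15
  15='bbbcb' goto ·  [P2 ends]

Failure links (BFS by depth):
  fail(1) 'c': from fail(0)=0 chase 'c': 0 ⇒ 0;  out=∅∪out(0)=∅
  fail(11) 'b': from fail(0)=0 chase 'b': 0 ⇒ 0;  out=∅∪out(0)=∅
  fail(2) 'cb': from fail(1)=0 chase 'b': 0 ⇒ 11;  out=∅∪out(11)=∅
  fail(7) 'ca': from fail(1)=0 chase 'a': 0 ⇒ 0;  out=∅∪out(0)=∅
  fail(12) 'bb': from fail(11)=0 chase 'b': 0 ⇒ 11;  out=∅∪out(11)=∅
  fail(3) 'cbb': from fail(2)=11 chase 'b': 11 ⇒ 12;  out=∅∪out(12)=∅
  fail(8) 'cab': from fail(7)=0 chase 'b': 0 ⇒ 11;  out=∅∪out(11)=∅
  fail(13) 'bbb': from fail(12)=11 chase 'b': 11 ⇒ 12;  out=∅∪out(12)=∅
  fail(4) 'cbbb': from fail(3)=12 chase 'b': 12 ⇒ 13;  out=∅∪out(13)=∅
  fail(9) 'cabc': from fail(8)=11 chase 'c': 11→0 ⇒ 1;  out=∅∪out(1)=∅
  fail(14) 'bbbc': from fail(13)=12 chase 'c': 12→11→0 ⇒ 1;  out=∅∪out(1)=∅
  fail(5) 'cbbbc': from fail(4)=13 chase 'c': 13 ⇒ 14;  out=∅∪out(14)=∅
  fail(10) 'cabcb': from fail(9)=1 chase 'b': 1 ⇒ 2;  out={1}∪out(2)={1}
  fail(15) 'bbbcb': from fail(14)=1 chase 'b': 1 ⇒ 2;  out={2}∪out(2)={2}
  fail(6) 'cbbbcb': from fail(5)=14 chase 'b': 14 ⇒ 15;  out={0}∪out(15)={0,2}

Run:
i=0 'c': node 0→1
i=1 'a': node 1→7
i=2 'b': node 7→8
i=3 'c': node 8→9
i=4 'b': node 9→10  emit P1@[0:4]
i=5 'c': node 10→1 (fail-walked)
i=6 'c': node 1→1 (fail-walked)
i=7 'a': node 1→7
i=8 'c': node 7→1 (fail-walked)
i=9 'c': node 1→1 (fail-walked)
i=10 'a': node 1→7
i=11 'b': node 7→8
i=12 'c': node 8→9
i=13 'b': node 9→10  emit P1@[9:13]
i=14 'c': node 10→1 (fail-walked)
i=15 'b': node 1→2
i=16 'b': node 2→3
i=17 'b': node 3→4
i=18 'c': node 4→5
i=19 'b': node 5→6  emit P0@[14:19],P2@[15:19]

Matches: [[4,1],[13,1],[19,0],[19,2]]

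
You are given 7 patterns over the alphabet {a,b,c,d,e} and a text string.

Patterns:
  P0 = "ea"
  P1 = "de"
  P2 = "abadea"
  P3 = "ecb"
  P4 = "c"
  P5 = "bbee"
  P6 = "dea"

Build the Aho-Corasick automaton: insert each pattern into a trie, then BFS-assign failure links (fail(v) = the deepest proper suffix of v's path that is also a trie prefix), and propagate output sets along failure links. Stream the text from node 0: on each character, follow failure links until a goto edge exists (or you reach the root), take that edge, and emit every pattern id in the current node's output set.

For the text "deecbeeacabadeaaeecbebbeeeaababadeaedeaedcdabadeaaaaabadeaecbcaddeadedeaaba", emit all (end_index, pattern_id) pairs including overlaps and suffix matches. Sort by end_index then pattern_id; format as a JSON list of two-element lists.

Build automaton:
Trie nodes:
  0='ε' goto a→5 b→14 c→13 d→3 e→1
  1='e' goto a→2 c→11
  2='ea' goto ·  [P0 ends]
  3='d' goto e→4
  4='de' goto a→18  [P1 ends]
  5='a' goto b→6
  6='ab' goto a→7
  7='aba' goto d→8
  8='abad' goto e→9
  9='abade' goto a→10
  10='abadea' goto ·  [P2 ends]
  11='ec' goto b→12
  12='ecb' goto ·  [P3 ends]
  13='c' goto ·  [P4 ends]
  14='b' goto b→15
  15='bb' goto e→16
  16='bbe' goto e→17
  17='bbee' goto ·  [P5 ends]
  18='dea' goto ·  [P6 ends]

Failure links (BFS by depth):
  n1('e'): parent n0 fail=0; on 'e' 0 → fail=0;  out ∅∪∅=∅
  n3('d'): parent n0 fail=0; on 'd' 0 → fail=0;  out ∅∪∅=∅
  n5('a'): parent n0 fail=0; on 'a' 0 → fail=0;  out ∅∪∅=∅
  n13('c'): parent n0 fail=0; on 'c' 0 → fail=0;  out {4}∪∅={4}
  n14('b'): parent n0 fail=0; on 'b' 0 → fail=0;  out ∅∪∅=∅
  n2('ea'): parent n1 fail=0; on 'a' 0 → fail=5;  out {0}∪∅={0}
  n4('de'): parent n3 fail=0; on 'e' 0 → fail=1;  out {1}∪∅={1}
  n6('ab'): parent n5 fail=0; on 'b' 0 → fail=14;  out ∅∪∅=∅
  n11('ec'): parent n1 fail=0; on 'c' 0 → fail=13;  out ∅∪{4}={4}
  n15('bb'): parent n14 fail=0; on 'b' 0 → fail=14;  out ∅∪∅=∅
  n7('aba'): parent n6 fail=14; on 'a' 14→0 → fail=5;  out ∅∪∅=∅
  n12('ecb'): parent n11 fail=13; on 'b' 13→0 → fail=14;  out {3}∪∅={3}
  n16('bbe'): parent n15 fail=14; on 'e' 14→0 → fail=1;  out ∅∪∅=∅
  n18('dea'): parent n4 fail=1; on 'a' 1 → fail=2;  out {6}∪{0}={0,6}
  n8('abad'): parent n7 fail=5; on 'd' 5→0 → fail=3;  out ∅∪∅=∅
  n17('bbee'): parent n16 fail=1; on 'e' 1→0 → fail=1;  out {5}∪∅={5}
  n9('abade'): parent n8 fail=3; on 'e' 3 → fail=4;  out ∅∪{1}={1}
  n10('abadea'): parent n9 fail=4; on 'a' 4 → fail=18;  out {2}∪{0,6}={0,2,6}

Run:
pos 0 'd': at 3
pos 1 'e': at 4  → match P1@[0:1]
pos 2 'e': at 1 (fail-walked)
pos 3 'c': at 11  → match P4@[3:3]
pos 4 'b': at 12  → match P3@[2:4]
pos 5 'e': at 1 (fail-walked)
pos 6 'e': at 1 (fail-walked)
pos 7 'a': at 2  → match P0@[6:7]
pos 8 'c': at 13 (fail-walked)  → match P4@[8:8]
pos 9 'a': at 5 (fail-walked)
pos 10 'b': at 6
pos 11 'a': at 7
pos 12 'd': at 8
pos 13 'e': at 9  → match P1@[12:13]
pos 14 'a': at 10  → match P0@[13:14],P2@[9:14],P6@[12:14]
pos 15 'a': at 5 (fail-walked)
pos 16 'e': at 1 (fail-walked)
pos 17 'e': at 1 (fail-walked)
pos 18 'c': at 11  → match P4@[18:18]
pos 19 'b': at 12  → match P3@[17:19]
pos 20 'e': at 1 (fail-walked)
pos 21 'b': at 14 (fail-walked)
pos 22 'b': at 15
pos 23 'e': at 16
pos 24 'e': at 17  → match P5@[21:24]
pos 25 'e': at 1 (fail-walked)
pos 26 'a': at 2  → match P0@[25:26]
pos 27 'a': at 5 (fail-walked)
pos 28 'b': at 6
pos 29 'a': at 7
pos 30 'b': at 6 (fail-walked)
pos 31 'a': at 7
pos 32 'd': at 8
pos 33 'e': at 9  → match P1@[32:33]
pos 34 'a': at 10  → match P0@[33:34],P2@[29:34],P6@[32:34]
pos 35 'e': at 1 (fail-walked)
pos 36 'd': at 3 (fail-walked)
pos 37 'e': at 4  → match P1@[36:37]
pos 38 'a': at 18  → match P0@[37:38],P6@[36:38]
pos 39 'e': at 1 (fail-walked)
pos 40 'd': at 3 (fail-walked)
pos 41 'c': at 13 (fail-walked)  → match P4@[41:41]
pos 42 'd': at 3 (fail-walked)
pos 43 'a': at 5 (fail-walked)
pos 44 'b': at 6
pos 45 'a': at 7
pos 46 'd': at 8
pos 47 'e': at 9  → match P1@[46:47]
pos 48 'a': at 10  → match P0@[47:48],P2@[43:48],P6@[46:48]
pos 49 'a': at 5 (fail-walked)
pos 50 'a': at 5 (fail-walked)
pos 51 'a': at 5 (fail-walked)
pos 52 'a': at 5 (fail-walked)
pos 53 'b': at 6
pos 54 'a': at 7
pos 55 'd': at 8
pos 56 'e': at 9  → match P1@[55:56]
pos 57 'a': at 10  → match P0@[56:57],P2@[52:57],P6@[55:57]
pos 58 'e': at 1 (fail-walked)
pos 59 'c': at 11  → match P4@[59:59]
pos 60 'b': at 12  → match P3@[58:60]
pos 61 'c': at 13 (fail-walked)  → match P4@[61:61]
pos 62 'a': at 5 (fail-walked)
pos 63 'd': at 3 (fail-walked)
pos 64 'd': at 3 (fail-walked)
pos 65 'e': at 4  → match P1@[64:65]
pos 66 'a': at 18  → match P0@[65:66],P6@[64:66]
pos 67 'd': at 3 (fail-walked)
pos 68 'e': at 4  → match P1@[67:68]
pos 69 'd': at 3 (fail-walked)
pos 70 'e': at 4  → match P1@[69:70]
pos 71 'a': at 18  → match P0@[70:71],P6@[69:71]
pos 72 'a': at 5 (fail-walked)
pos 73 'b': at 6
pos 74 'a': at 7

Matches: [[1,1],[3,4],[4,3],[7,0],[8,4],[13,1],[14,0],[14,2],[14,6],[18,4],[19,3],[24,5],[26,0],[33,1],[34,0],[34,2],[34,6],[37,1],[38,0],[38,6],[41,4],[47,1],[48,0],[48,2],[48,6],[56,1],[57,0],[57,2],[57,6],[59,4],[60,3],[61,4],[65,1],[66,0],[66,6],[68,1],[70,1],[71,0],[71,6]]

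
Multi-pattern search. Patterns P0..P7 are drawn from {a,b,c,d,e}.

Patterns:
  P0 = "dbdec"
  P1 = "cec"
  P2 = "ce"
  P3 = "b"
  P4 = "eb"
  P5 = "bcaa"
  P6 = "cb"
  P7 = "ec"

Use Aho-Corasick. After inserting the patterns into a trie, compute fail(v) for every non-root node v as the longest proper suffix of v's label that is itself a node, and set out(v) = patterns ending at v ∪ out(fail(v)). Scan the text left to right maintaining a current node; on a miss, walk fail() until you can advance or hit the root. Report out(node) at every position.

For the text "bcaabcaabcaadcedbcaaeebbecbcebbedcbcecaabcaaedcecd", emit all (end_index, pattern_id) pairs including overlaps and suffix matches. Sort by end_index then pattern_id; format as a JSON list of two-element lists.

Build automaton:
Trie nodes:
  n0 'ε': b→9 c→6 d→1 e→10
  n1 'd': b→2
  n2 'db': d→3
  n3 'dbd': e→4
  n4 'dbde': c→5
  n5 'dbdec': ·  [P0 ends]
  n6 'c': b→15 e→7
  n7 'ce': c→8  [P2 ends]
  n8 'cec': ·  [P1 ends]
  n9 'b': c→12  [P3 ends]
  n10 'e': b→11 c→16
  n11 'eb': ·  [P4 ends]
  n12 'bc': a→13
  n13 'bca': a→14
  n14 'bcaa': ·  [P5 ends]
  n15 'cb': ·  [P6 ends]
  n16 'ec': ·  [P7 ends]

BFS fail/out derivation:
  fail(1) 'd': from fail(0)=0 chase 'd': 0 ⇒ 0;  out=∅∪out(0)=∅
  fail(6) 'c': from fail(0)=0 chase 'c': 0 ⇒ 0;  out=∅∪out(0)=∅
  fail(9) 'b': from fail(0)=0 chase 'b': 0 ⇒ 0;  out={3}∪out(0)={3}
  fail(10) 'e': from fail(0)=0 chase 'e': 0 ⇒ 0;  out=∅∪out(0)=∅
  fail(2) 'db': from fail(1)=0 chase 'b': 0 ⇒ 9;  out=∅∪out(9)={3}
  fail(7) 'ce': from fail(6)=0 chase 'e': 0 ⇒ 10;  out={2}∪out(10)={2}
  fail(11) 'eb': from fail(10)=0 chase 'b': 0 ⇒ 9;  out={4}∪out(9)={3,4}
  fail(12) 'bc': from fail(9)=0 chase 'c': 0 ⇒ 6;  out=∅∪out(6)=∅
  fail(15) 'cb': from fail(6)=0 chase 'b': 0 ⇒ 9;  out={6}∪out(9)={3,6}
  fail(16) 'ec': from fail(10)=0 chase 'c': 0 ⇒ 6;  out={7}∪out(6)={7}
  fail(3) 'dbd': from fail(2)=9 chase 'd': 9→0 ⇒ 1;  out=∅∪out(1)=∅
  fail(8) 'cec': from fail(7)=10 chase 'c': 10 ⇒ 16;  out={1}∪out(16)={1,7}
  fail(13) 'bca': from fail(12)=6 chase 'a': 6→0 ⇒ 0;  out=∅∪out(0)=∅
  fail(4) 'dbde': from fail(3)=1 chase 'e': 1→0 ⇒ 10;  out=∅∪out(10)=∅
  fail(14) 'bcaa': from fail(13)=0 chase 'a': 0 ⇒ 0;  out={5}∪out(0)={5}
  fail(5) 'dbdec': from fail(4)=10 chase 'c': 10 ⇒ 16;  out={0}∪out(16)={0,7}

Scan:
i=0 'b': node 0→9  ** P3@[0:0]
i=1 'c': node 9→12
i=2 'a': node 12→13
i=3 'a': node 13→14  ** P5@[0:3]
i=4 'b': node 14→9 (fail-walked)  ** P3@[4:4]
i=5 'c': node 9→12
i=6 'a': node 12→13
i=7 'a': node 13→14  ** P5@[4:7]
i=8 'b': node 14→9 (fail-walked)  ** P3@[8:8]
i=9 'c': node 9→12
i=10 'a': node 12→13
i=11 'a': node 13→14  ** P5@[8:11]
i=12 'd': node 14→1 (fail-walked)
i=13 'c': node 1→6 (fail-walked)
i=14 'e': node 6→7  ** P2@[13:14]
i=15 'd': node 7→1 (fail-walked)
i=16 'b': node 1→2  ** P3@[16:16]
i=17 'c': node 2→12 (fail-walked)
i=18 'a': node 12→13
i=19 'a': node 13→14  ** P5@[16:19]
i=20 'e': node 14→10 (fail-walked)
i=21 'e': node 10→10 (fail-walked)
i=22 'b': node 10→11  ** P3@[22:22],P4@[21:22]
i=23 'b': node 11→9 (fail-walked)  ** P3@[23:23]
i=24 'e': node 9→10 (fail-walked)
i=25 'c': node 10→16  ** P7@[24:25]
i=26 'b': node 16→15 (fail-walked)  ** P3@[26:26],P6@[25:26]
i=27 'c': node 15→12 (fail-walked)
i=28 'e': node 12→7 (fail-walked)  ** P2@[27:28]
i=29 'b': node 7→11 (fail-walked)  ** P3@[29:29],P4@[28:29]
i=30 'b': node 11→9 (fail-walked)  ** P3@[30:30]
i=31 'e': node 9→10 (fail-walked)
i=32 'd': node 10→1 (fail-walked)
i=33 'c': node 1→6 (fail-walked)
i=34 'b': node 6→15  ** P3@[34:34],P6@[33:34]
i=35 'c': node 15→12 (fail-walked)
i=36 'e': node 12→7 (fail-walked)  ** P2@[35:36]
i=37 'c': node 7→8  ** P1@[35:37],P7@[36:37]
i=38 'a': node 8→0 (fail-walked)
i=39 'a': node 0→0
i=40 'b': node 0→9  ** P3@[40:40]
i=41 'c': node 9→12
i=42 'a': node 12→13
i=43 'a': node 13→14  ** P5@[40:43]
i=44 'e': node 14→10 (fail-walked)
i=45 'd': node 10→1 (fail-walked)
i=46 'c': node 1→6 (fail-walked)
i=47 'e': node 6→7  ** P2@[46:47]
i=48 'c': node 7→8  ** P1@[46:48],P7@[47:48]
i=49 'd': node 8→1 (fail-walked)

All matches (sorted): [[0,3],[3,5],[4,3],[7,5],[8,3],[11,5],[14,2],[16,3],[19,5],[22,3],[22,4],[23,3],[25,7],[26,3],[26,6],[28,2],[29,3],[29,4],[30,3],[34,3],[34,6],[36,2],[37,1],[37,7],[40,3],[43,5],[47,2],[48,1],[48,7]]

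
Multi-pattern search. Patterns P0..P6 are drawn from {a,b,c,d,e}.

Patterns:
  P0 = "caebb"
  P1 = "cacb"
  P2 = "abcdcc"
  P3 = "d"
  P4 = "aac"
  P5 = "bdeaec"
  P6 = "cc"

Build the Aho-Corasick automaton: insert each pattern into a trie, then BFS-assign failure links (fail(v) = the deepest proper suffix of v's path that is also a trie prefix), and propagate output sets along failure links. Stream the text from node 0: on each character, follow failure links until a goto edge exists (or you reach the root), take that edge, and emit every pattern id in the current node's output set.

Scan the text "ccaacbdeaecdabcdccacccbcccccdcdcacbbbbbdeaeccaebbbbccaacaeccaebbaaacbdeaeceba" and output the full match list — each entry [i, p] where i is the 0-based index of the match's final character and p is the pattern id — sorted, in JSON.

Build:
Trie (insert patterns):
  n0 'ε': a→8 b→17 c→1 d→14
  n1 'c': a→2 c→23
  n2 'ca': c→6 e→3
  n3 'cae': b→4
  n4 'caeb': b→5
  n5 'caebb': ·  [P0 ends]
  n6 'cac': b→7
  n7 'cacb': ·  [P1 ends]
  n8 'a': a→15 b→9
  n9 'ab': c→10
  n10 'abc': d→11
  n11 'abcd': c→12
  n12 'abcdc': c→13
  n13 'abcdcc': ·  [P2 ends]
  n14 'd': ·  [P3 ends]
  n15 'aa': c→16
  n16 'aac': ·  [P4 ends]
  n17 'b': d→18
  n18 'bd': e→19
  n19 'bde': a→20
  n20 'bdea': e→21
  n21 'bdeae': c→22
  n22 'bdeaec': ·  [P5 ends]
  n23 'cc': ·  [P6 ends]

Failure links (BFS by depth):
  fail(1) 'c': from fail(0)=0 chase 'c': 0 ⇒ 0;  out=∅∪out(0)=∅
  fail(8) 'a': from fail(0)=0 chase 'a': 0 ⇒ 0;  out=∅∪out(0)=∅
  fail(14) 'd': from fail(0)=0 chase 'd': 0 ⇒ 0;  out={3}∪out(0)={3}
  fail(17) 'b': from fail(0)=0 chase 'b': 0 ⇒ 0;  out=∅∪out(0)=∅
  fail(2) 'ca': from fail(1)=0 chase 'a': 0 ⇒ 8;  out=∅∪out(8)=∅
  fail(9) 'ab': from fail(8)=0 chase 'b': 0 ⇒ 17;  out=∅∪out(17)=∅
  fail(15) 'aa': from fail(8)=0 chase 'a': 0 ⇒ 8;  out=∅∪out(8)=∅
  fail(18) 'bd': from fail(17)=0 chase 'd': 0 ⇒ 14;  out=∅∪out(14)={3}
  fail(23) 'cc': from fail(1)=0 chase 'c': 0 ⇒ 1;  out={6}∪out(1)={6}
  fail(3) 'cae': from fail(2)=8 chase 'e': 8→0 ⇒ 0;  out=∅∪out(0)=∅
  fail(6) 'cac': from fail(2)=8 chase 'c': 8→0 ⇒ 1;  out=∅∪out(1)=∅
  fail(10) 'abc': from fail(9)=17 chase 'c': 17→0 ⇒ 1;  out=∅∪out(1)=∅
  fail(16) 'aac': from fail(15)=8 chase 'c': 8→0 ⇒ 1;  out={4}∪out(1)={4}
  fail(19) 'bde': from fail(18)=14 chase 'e': 14→0 ⇒ 0;  out=∅∪out(0)=∅
  fail(4) 'caeb': from fail(3)=0 chase 'b': 0 ⇒ 17;  out=∅∪out(17)=∅
  fail(7) 'cacb': from fail(6)=1 chase 'b': 1→0 ⇒ 17;  out={1}∪out(17)={1}
  fail(11) 'abcd': from fail(10)=1 chase 'd': 1→0 ⇒ 14;  out=∅∪out(14)={3}
  fail(20) 'bdea': from fail(19)=0 chase 'a': 0 ⇒ 8;  out=∅∪out(8)=∅
  fail(5) 'caebb': from fail(4)=17 chase 'b': 17→0 ⇒ 17;  out={0}∪out(17)={0}
  fail(12) 'abcdc': from fail(11)=14 chase 'c': 14→0 ⇒ 1;  out=∅∪out(1)=∅
  fail(21) 'bdeae': from fail(20)=8 chase 'e': 8→0 ⇒ 0;  out=∅∪out(0)=∅
  fail(13) 'abcdcc': from fail(12)=1 chase 'c': 1 ⇒ 23;  out={2}∪out(23)={2,6}
  fail(22) 'bdeaec': from fail(21)=0 chase 'c': 0 ⇒ 1;  out={5}∪out(1)={5}

Scan:
i=0 'c': node 0→1
i=1 'c': node 1→23  ** P6@[0:1]
i=2 'a': node 23→2 (via fail)
i=3 'a': node 2→15 (via fail)
i=4 'c': node 15→16  ** P4@[2:4]
i=5 'b': node 16→17 (via fail)
i=6 'd': node 17→18  ** P3@[6:6]
i=7 'e': node 18→19
i=8 'a': node 19→20
i=9 'e': node 20→21
i=10 'c': node 21→22  ** P5@[5:10]
i=11 'd': node 22→14 (via fail)  ** P3@[11:11]
i=12 'a': node 14→8 (via fail)
i=13 'b': node 8→9
i=14 'c': node 9→10
i=15 'd': node 10→11  ** P3@[15:15]
i=16 'c': node 11→12
i=17 'c': node 12→13  ** P2@[12:17],P6@[16:17]
i=18 'a': node 13→2 (via fail)
i=19 'c': node 2→6
i=20 'c': node 6→23 (via fail)  ** P6@[19:20]
i=21 'c': node 23→23 (via fail)  ** P6@[20:21]
i=22 'b': node 23→17 (via fail)
i=23 'c': node 17→1 (via fail)
i=24 'c': node 1→23  ** P6@[23:24]
i=25 'c': node 23→23 (via fail)  ** P6@[24:25]
i=26 'c': node 23→23 (via fail)  ** P6@[25:26]
i=27 'c': node 23→23 (via fail)  ** P6@[26:27]
i=28 'd': node 23→14 (via fail)  ** P3@[28:28]
i=29 'c': node 14→1 (via fail)
i=30 'd': node 1→14 (via fail)  ** P3@[30:30]
i=31 'c': node 14→1 (via fail)
i=32 'a': node 1→2
i=33 'c': node 2→6
i=34 'b': node 6→7  ** P1@[31:34]
i=35 'b': node 7→17 (via fail)
i=36 'b': node 17→17 (via fail)
i=37 'b': node 17→17 (via fail)
i=38 'b': node 17→17 (via fail)
i=39 'd': node 17→18  ** P3@[39:39]
i=40 'e': node 18→19
i=41 'a': node 19→20
i=42 'e': node 20→21
i=43 'c': node 21→22  ** P5@[38:43]
i=44 'c': node 22→23 (via fail)  ** P6@[43:44]
i=45 'a': node 23→2 (via fail)
i=46 'e': node 2→3
i=47 'b': node 3→4
i=48 'b': node 4→5  ** P0@[44:48]
i=49 'b': node 5→17 (via fail)
i=50 'b': node 17→17 (via fail)
i=51 'c': node 17→1 (via fail)
i=52 'c': node 1→23  ** P6@[51:52]
i=53 'a': node 23→2 (via fail)
i=54 'a': node 2→15 (via fail)
i=55 'c': node 15→16  ** P4@[53:55]
i=56 'a': node 16→2 (via fail)
i=57 'e': node 2→3
i=58 'c': node 3→1 (via fail)
i=59 'c': node 1→23  ** P6@[58:59]
i=60 'a': node 23→2 (via fail)
i=61 'e': node 2→3
i=62 'b': node 3→4
i=63 'b': node 4→5  ** P0@[59:63]
i=64 'a': node 5→8 (via fail)
i=65 'a': node 8→15
i=66 'a': node 15→15 (via fail)
i=67 'c': node 15→16  ** P4@[65:67]
i=68 'b': node 16→17 (via fail)
i=69 'd': node 17→18  ** P3@[69:69]
i=70 'e': node 18→19
i=71 'a': node 19→20
i=72 'e': node 20→21
i=73 'c': node 21→22  ** P5@[68:73]
i=74 'e': node 22→0 (via fail)
i=75 'b': node 0→17
i=76 'a': node 17→8 (via fail)

Result: [[1,6],[4,4],[6,3],[10,5],[11,3],[15,3],[17,2],[17,6],[20,6],[21,6],[24,6],[25,6],[26,6],[27,6],[28,3],[30,3],[34,1],[39,3],[43,5],[44,6],[48,0],[52,6],[55,4],[59,6],[63,0],[67,4],[69,3],[73,5]]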